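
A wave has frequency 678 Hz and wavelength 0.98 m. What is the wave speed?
v = fλ = 664.4 m/s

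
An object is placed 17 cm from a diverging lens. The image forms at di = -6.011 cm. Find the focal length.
1/f = 1/do + 1/di → f = -9.299 cm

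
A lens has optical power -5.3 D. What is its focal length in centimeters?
f = 1/P = -18.87 cm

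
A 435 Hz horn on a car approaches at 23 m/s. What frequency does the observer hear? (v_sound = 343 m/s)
f_obs = f·v/(v − v_s) = 466.3 Hz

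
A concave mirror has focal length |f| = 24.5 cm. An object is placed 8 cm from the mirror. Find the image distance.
f = +24.5 cm (concave); 1/di = 1/f − 1/do → di = -11.88 cm (virtual image, behind mirror)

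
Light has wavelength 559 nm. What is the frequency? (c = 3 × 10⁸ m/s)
f = c/λ = 5.367 × 10¹⁴ Hz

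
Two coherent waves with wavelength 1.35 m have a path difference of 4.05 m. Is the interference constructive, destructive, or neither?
constructive — path difference = 3λ, a whole number of wavelengths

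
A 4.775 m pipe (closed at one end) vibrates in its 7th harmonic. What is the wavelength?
λₙ = 4L/n = 2.729 m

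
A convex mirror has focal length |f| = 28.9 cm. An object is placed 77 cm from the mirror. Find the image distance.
f = −28.9 cm (convex); 1/di = 1/f − 1/do → di = -21.01 cm (virtual image, behind mirror)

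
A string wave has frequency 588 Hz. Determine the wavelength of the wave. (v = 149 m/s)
λ = v/f = 0.2534 m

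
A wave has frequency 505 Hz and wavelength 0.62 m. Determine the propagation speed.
v = fλ = 313.1 m/s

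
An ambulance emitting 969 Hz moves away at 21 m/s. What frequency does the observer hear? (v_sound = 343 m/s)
f_obs = f·v/(v + v_s) = 913.1 Hz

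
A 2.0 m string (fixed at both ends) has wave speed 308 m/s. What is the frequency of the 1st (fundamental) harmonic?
fₙ = nv/(2L) = 77 Hz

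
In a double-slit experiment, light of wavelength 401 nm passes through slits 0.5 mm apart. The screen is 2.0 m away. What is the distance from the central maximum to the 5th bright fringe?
y = mλL/d = 8.02 mm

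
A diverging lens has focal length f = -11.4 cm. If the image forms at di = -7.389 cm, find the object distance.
1/do = 1/f − 1/di → do = 21 cm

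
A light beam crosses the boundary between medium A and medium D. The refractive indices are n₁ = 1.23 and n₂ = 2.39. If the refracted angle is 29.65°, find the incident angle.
sin θ₁ = (n₂/n₁)·sin θ₂ → θ₁ = 74°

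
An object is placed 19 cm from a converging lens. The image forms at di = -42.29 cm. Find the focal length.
1/f = 1/do + 1/di → f = 34.5 cm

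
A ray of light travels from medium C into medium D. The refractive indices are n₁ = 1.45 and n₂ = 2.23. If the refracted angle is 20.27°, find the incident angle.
sin θ₁ = (n₂/n₁)·sin θ₂ → θ₁ = 32.2°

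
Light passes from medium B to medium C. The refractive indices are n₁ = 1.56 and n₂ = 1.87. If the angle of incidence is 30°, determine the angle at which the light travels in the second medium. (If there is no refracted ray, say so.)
sin θ₂ = (n₁/n₂)·sin θ₁ = 0.4171 → θ₂ = 24.65°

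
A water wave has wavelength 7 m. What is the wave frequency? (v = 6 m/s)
f = v/λ = 0.8571 Hz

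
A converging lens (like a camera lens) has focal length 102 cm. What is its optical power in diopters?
P = 1/f = 0.9804 D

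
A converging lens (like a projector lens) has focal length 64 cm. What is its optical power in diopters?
P = 1/f = 1.562 D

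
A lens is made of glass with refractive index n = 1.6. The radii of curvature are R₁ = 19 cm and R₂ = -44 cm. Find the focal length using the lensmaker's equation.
1/f = (n − 1)(1/R₁ − 1/R₂) → f = 22.12 cm (converging lens)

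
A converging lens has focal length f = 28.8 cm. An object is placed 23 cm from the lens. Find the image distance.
1/di = 1/f − 1/do → di = -114.2 cm (virtual image)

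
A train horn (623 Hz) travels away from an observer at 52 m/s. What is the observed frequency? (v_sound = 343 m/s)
f_obs = f·v/(v + v_s) = 541 Hz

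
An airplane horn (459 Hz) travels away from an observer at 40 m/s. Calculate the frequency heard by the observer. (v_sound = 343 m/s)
f_obs = f·v/(v + v_s) = 411.1 Hz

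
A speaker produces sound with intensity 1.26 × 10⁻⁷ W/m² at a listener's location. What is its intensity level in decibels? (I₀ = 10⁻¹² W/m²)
β = 10·log₁₀(I/I₀) = 51 dB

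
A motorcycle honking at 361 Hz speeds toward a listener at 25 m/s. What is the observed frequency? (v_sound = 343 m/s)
f_obs = f·v/(v − v_s) = 389.4 Hz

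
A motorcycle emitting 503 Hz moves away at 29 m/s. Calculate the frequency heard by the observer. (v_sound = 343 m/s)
f_obs = f·v/(v + v_s) = 463.8 Hz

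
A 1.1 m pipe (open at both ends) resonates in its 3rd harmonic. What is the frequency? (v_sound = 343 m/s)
fₙ = nv/(2L) = 467.7 Hz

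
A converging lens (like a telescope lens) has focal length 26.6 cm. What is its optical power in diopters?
P = 1/f = 3.759 D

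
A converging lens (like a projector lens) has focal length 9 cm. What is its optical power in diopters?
P = 1/f = 11.11 D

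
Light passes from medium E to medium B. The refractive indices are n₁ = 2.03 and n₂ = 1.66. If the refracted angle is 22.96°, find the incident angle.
sin θ₁ = (n₂/n₁)·sin θ₂ → θ₁ = 18.6°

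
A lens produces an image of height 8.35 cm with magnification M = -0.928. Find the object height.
ho = |hi|/|M| = 8.998 cm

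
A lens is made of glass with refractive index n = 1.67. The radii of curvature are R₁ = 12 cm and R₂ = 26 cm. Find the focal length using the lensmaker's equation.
1/f = (n − 1)(1/R₁ − 1/R₂) → f = 33.26 cm (converging lens)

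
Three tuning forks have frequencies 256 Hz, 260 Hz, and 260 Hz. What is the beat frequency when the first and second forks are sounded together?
4 Hz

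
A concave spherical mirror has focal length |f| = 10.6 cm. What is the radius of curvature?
R = 2|f| = 21.2 cm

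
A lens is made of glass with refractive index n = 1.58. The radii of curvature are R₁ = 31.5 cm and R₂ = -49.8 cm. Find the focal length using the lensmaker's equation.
1/f = (n − 1)(1/R₁ − 1/R₂) → f = 33.27 cm (converging lens)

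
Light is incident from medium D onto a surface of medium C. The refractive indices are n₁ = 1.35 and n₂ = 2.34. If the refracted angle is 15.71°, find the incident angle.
sin θ₁ = (n₂/n₁)·sin θ₂ → θ₁ = 27.99°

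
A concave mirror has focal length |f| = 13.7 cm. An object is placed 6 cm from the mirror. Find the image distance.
f = +13.7 cm (concave); 1/di = 1/f − 1/do → di = -10.68 cm (virtual image, behind mirror)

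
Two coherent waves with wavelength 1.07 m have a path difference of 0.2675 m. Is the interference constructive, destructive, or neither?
neither (partial) — path difference = 0.25λ, neither a whole number of wavelengths nor an odd multiple of λ/2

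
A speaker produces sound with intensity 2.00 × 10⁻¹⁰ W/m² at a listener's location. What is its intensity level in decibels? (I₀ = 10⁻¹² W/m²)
β = 10·log₁₀(I/I₀) = 23.01 dB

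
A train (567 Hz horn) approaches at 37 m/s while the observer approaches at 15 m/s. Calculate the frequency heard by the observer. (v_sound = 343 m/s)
f_obs = f·(v + v_o)/(v − v_s) = 663.4 Hz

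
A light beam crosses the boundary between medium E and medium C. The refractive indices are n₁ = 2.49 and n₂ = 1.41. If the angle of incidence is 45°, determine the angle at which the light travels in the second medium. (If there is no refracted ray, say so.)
sin θ₂ = (n₁/n₂)·sin θ₁ = 1.249 > 1, so there is no refracted ray — the light undergoes total internal reflection.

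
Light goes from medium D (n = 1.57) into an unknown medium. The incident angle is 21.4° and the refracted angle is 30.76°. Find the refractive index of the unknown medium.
n₂ = n₁·sin θ₁ / sin θ₂ = 1.12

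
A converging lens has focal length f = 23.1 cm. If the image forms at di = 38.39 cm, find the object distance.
1/do = 1/f − 1/di → do = 58 cm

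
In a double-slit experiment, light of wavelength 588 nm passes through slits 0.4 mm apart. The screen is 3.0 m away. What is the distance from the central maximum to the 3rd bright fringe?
y = mλL/d = 13.23 mm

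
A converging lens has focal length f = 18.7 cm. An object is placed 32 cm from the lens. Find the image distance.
1/di = 1/f − 1/do → di = 44.99 cm (real image)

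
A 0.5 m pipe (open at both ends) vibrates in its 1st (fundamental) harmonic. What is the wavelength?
λₙ = 2L/n = 1 m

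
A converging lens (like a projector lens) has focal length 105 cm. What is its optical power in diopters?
P = 1/f = 0.9524 D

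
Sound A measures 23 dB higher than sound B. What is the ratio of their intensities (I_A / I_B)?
I_A/I_B = 10^(Δβ/10) = 199.5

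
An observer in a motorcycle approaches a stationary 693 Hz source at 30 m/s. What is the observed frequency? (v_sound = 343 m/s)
f_obs = f·(v + v_o)/v = 753.6 Hz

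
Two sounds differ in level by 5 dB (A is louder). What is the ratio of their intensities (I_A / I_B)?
I_A/I_B = 10^(Δβ/10) = 3.162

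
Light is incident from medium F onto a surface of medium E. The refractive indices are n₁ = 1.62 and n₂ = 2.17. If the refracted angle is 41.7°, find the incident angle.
sin θ₁ = (n₂/n₁)·sin θ₂ → θ₁ = 63.01°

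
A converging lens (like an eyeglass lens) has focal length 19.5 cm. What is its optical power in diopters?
P = 1/f = 5.128 D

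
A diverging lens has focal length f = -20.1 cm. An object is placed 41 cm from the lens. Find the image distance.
1/di = 1/f − 1/do → di = -13.49 cm (virtual image)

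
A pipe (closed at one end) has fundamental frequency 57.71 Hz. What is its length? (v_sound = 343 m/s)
L = v/(4f₁) = 1.486 m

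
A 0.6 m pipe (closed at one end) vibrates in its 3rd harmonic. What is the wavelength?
λₙ = 4L/n = 0.8 m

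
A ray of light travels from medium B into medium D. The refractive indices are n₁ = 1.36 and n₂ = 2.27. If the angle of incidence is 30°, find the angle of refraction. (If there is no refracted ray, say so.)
sin θ₂ = (n₁/n₂)·sin θ₁ = 0.2996 → θ₂ = 17.43°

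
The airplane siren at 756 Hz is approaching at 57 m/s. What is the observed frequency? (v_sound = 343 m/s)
f_obs = f·v/(v − v_s) = 906.7 Hz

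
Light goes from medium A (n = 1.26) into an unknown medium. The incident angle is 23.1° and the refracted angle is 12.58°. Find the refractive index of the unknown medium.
n₂ = n₁·sin θ₁ / sin θ₂ = 2.27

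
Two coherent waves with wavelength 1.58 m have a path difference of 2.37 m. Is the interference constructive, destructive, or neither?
destructive — path difference = 1.5λ, an odd multiple of λ/2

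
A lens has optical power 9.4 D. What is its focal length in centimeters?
f = 1/P = 10.64 cm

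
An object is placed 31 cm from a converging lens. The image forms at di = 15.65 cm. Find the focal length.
1/f = 1/do + 1/di → f = 10.4 cm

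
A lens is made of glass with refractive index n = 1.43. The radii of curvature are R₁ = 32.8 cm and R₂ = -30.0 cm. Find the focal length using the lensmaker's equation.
1/f = (n − 1)(1/R₁ − 1/R₂) → f = 36.44 cm (converging lens)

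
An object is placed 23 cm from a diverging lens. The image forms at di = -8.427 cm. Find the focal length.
1/f = 1/do + 1/di → f = -13.3 cm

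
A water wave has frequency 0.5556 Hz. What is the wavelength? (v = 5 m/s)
λ = v/f = 8.999 m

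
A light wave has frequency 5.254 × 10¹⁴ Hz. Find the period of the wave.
T = 1/f = 1.903 × 10⁻¹⁵ s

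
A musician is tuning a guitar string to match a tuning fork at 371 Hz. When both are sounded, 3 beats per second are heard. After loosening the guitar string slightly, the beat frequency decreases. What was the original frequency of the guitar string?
374 Hz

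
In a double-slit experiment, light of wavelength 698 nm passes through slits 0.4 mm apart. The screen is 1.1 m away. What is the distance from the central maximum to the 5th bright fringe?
y = mλL/d = 9.598 mm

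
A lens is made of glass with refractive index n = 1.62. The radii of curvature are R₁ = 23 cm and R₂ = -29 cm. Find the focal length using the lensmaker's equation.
1/f = (n − 1)(1/R₁ − 1/R₂) → f = 20.69 cm (converging lens)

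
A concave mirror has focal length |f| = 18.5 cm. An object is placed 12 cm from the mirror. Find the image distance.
f = +18.5 cm (concave); 1/di = 1/f − 1/do → di = -34.15 cm (virtual image, behind mirror)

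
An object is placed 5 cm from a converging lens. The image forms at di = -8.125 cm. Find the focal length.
1/f = 1/do + 1/di → f = 13 cm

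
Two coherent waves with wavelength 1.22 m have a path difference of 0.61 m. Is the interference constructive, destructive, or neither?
destructive — path difference = 0.5λ, an odd multiple of λ/2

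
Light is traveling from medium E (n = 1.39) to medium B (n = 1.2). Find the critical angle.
θc = arcsin(n₂/n₁) = 59.69°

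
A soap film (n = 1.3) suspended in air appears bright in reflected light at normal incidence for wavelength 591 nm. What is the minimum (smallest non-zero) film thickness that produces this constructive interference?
2nt = (m − ½)λ with m = 1 → t = (m − ½)λ/(2n) = 113.7 nm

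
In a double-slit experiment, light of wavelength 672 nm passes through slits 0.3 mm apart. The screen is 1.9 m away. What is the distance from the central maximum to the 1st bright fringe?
y = mλL/d = 4.256 mm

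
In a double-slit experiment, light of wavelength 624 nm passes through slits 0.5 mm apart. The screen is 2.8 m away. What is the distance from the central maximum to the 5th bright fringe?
y = mλL/d = 17.47 mm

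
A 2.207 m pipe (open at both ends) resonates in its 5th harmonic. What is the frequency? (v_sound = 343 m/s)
fₙ = nv/(2L) = 388.5 Hz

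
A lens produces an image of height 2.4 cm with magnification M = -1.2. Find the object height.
ho = |hi|/|M| = 2 cm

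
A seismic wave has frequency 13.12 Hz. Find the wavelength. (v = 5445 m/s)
λ = v/f = 415 m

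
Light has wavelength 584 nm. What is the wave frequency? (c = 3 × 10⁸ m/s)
f = c/λ = 5.137 × 10¹⁴ Hz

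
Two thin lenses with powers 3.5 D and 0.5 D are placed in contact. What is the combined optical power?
P_total = P₁ + P₂ = 4.0 D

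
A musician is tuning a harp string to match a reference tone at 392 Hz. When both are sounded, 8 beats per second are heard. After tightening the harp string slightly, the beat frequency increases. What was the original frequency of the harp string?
400 Hz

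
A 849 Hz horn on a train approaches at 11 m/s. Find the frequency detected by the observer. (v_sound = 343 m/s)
f_obs = f·v/(v − v_s) = 877.1 Hz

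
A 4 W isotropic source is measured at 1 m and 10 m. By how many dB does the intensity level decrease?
Δβ = 20·log₁₀(r₂/r₁) = 20 dB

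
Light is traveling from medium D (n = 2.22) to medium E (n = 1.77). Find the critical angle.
θc = arcsin(n₂/n₁) = 52.87°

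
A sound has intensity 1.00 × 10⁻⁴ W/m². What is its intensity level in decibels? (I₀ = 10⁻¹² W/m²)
β = 10·log₁₀(I/I₀) = 80 dB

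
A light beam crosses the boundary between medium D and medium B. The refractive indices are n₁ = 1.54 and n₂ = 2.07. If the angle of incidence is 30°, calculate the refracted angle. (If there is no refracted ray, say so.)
sin θ₂ = (n₁/n₂)·sin θ₁ = 0.372 → θ₂ = 21.84°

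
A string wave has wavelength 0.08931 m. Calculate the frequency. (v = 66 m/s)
f = v/λ = 739 Hz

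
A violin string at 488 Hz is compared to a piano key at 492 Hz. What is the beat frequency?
4 Hz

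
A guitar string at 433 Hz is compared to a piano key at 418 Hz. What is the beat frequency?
15 Hz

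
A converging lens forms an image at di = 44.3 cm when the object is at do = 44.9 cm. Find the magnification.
M = −di/do = -0.9866 (inverted image)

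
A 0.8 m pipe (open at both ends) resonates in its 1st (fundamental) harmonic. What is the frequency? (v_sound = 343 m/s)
fₙ = nv/(2L) = 214.4 Hz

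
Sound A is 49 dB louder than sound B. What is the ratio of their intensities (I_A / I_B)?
I_A/I_B = 10^(Δβ/10) = 79430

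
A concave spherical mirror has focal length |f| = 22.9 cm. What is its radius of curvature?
R = 2|f| = 45.8 cm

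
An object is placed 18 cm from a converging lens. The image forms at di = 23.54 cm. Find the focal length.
1/f = 1/do + 1/di → f = 10.2 cm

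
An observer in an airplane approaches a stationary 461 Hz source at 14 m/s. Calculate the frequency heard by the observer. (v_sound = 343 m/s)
f_obs = f·(v + v_o)/v = 479.8 Hz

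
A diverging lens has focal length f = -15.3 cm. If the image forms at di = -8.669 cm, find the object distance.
1/do = 1/f − 1/di → do = 20 cm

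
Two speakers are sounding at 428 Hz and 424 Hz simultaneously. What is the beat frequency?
4 Hz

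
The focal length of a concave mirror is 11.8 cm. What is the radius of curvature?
R = 2|f| = 23.6 cm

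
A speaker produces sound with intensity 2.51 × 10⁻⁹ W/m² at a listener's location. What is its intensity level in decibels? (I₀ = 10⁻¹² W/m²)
β = 10·log₁₀(I/I₀) = 34 dB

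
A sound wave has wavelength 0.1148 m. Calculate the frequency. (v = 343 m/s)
f = v/λ = 2988 Hz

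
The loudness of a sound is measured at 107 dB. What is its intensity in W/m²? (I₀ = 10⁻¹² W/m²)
I = I₀·10^(β/10) = 5.01 × 10⁻² W/m²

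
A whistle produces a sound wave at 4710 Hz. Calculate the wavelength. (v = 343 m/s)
λ = v/f = 0.07282 m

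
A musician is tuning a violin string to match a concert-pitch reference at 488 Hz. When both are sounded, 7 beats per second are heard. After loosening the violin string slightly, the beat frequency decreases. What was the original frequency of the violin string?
495 Hz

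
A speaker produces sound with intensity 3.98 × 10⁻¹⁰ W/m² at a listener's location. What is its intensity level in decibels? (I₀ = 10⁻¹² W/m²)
β = 10·log₁₀(I/I₀) = 26 dB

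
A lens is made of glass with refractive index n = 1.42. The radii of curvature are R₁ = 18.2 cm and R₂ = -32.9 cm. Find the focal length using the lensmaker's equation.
1/f = (n − 1)(1/R₁ − 1/R₂) → f = 27.9 cm (converging lens)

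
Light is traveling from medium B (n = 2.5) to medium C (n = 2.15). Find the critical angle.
θc = arcsin(n₂/n₁) = 59.32°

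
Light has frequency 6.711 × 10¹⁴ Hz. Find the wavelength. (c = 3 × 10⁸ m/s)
λ = c/f = 447 nm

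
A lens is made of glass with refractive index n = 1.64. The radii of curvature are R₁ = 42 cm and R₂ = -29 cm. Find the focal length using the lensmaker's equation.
1/f = (n − 1)(1/R₁ − 1/R₂) → f = 26.8 cm (converging lens)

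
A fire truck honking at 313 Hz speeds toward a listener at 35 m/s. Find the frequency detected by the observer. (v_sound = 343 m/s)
f_obs = f·v/(v − v_s) = 348.6 Hz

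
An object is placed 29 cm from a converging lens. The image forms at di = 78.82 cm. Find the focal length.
1/f = 1/do + 1/di → f = 21.2 cm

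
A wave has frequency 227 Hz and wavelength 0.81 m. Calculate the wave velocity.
v = fλ = 183.9 m/s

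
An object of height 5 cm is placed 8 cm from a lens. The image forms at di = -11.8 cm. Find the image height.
hi = (-di/do) × ho = 7.375 cm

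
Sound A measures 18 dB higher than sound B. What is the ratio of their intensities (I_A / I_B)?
I_A/I_B = 10^(Δβ/10) = 63.1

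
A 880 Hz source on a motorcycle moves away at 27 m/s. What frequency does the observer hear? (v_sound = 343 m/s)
f_obs = f·v/(v + v_s) = 815.8 Hz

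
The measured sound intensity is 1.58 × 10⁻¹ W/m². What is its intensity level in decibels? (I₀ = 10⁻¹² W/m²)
β = 10·log₁₀(I/I₀) = 112 dB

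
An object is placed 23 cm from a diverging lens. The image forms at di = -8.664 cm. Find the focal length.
1/f = 1/do + 1/di → f = -13.9 cm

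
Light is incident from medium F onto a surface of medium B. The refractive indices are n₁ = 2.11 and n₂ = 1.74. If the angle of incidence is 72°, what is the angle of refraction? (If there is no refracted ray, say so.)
sin θ₂ = (n₁/n₂)·sin θ₁ = 1.153 > 1, so there is no refracted ray — the light undergoes total internal reflection.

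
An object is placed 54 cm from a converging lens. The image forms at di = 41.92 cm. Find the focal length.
1/f = 1/do + 1/di → f = 23.6 cm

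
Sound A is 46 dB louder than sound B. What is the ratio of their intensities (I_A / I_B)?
I_A/I_B = 10^(Δβ/10) = 39810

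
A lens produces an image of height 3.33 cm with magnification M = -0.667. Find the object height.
ho = |hi|/|M| = 4.993 cm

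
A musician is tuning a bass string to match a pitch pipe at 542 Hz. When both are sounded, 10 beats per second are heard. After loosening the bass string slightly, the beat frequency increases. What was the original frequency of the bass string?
532 Hz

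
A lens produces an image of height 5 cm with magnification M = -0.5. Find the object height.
ho = |hi|/|M| = 10 cm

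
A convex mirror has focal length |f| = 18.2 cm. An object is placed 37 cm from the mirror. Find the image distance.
f = −18.2 cm (convex); 1/di = 1/f − 1/do → di = -12.2 cm (virtual image, behind mirror)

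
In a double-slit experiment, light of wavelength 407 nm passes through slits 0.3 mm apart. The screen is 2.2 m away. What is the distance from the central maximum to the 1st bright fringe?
y = mλL/d = 2.985 mm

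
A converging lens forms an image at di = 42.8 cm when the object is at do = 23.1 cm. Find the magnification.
M = −di/do = -1.853 (inverted image)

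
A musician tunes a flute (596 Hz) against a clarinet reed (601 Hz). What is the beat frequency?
5 Hz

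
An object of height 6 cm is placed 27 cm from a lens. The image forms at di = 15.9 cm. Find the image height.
hi = (-di/do) × ho = -3.533 cm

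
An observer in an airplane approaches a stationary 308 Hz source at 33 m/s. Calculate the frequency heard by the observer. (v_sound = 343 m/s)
f_obs = f·(v + v_o)/v = 337.6 Hz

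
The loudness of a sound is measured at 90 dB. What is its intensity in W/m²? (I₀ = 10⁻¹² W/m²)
I = I₀·10^(β/10) = 1.00 × 10⁻³ W/m²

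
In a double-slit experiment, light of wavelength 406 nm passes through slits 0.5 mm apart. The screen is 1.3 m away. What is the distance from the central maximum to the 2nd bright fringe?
y = mλL/d = 2.111 mm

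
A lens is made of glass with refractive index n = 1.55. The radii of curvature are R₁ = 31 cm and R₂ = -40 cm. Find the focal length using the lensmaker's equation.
1/f = (n − 1)(1/R₁ − 1/R₂) → f = 31.75 cm (converging lens)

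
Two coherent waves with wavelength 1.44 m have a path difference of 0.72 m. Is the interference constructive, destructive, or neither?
destructive — path difference = 0.5λ, an odd multiple of λ/2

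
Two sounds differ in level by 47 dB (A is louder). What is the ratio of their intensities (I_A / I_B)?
I_A/I_B = 10^(Δβ/10) = 50120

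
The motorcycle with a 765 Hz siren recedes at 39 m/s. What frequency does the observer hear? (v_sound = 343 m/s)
f_obs = f·v/(v + v_s) = 686.9 Hz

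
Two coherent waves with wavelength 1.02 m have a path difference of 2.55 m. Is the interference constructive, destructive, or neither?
destructive — path difference = 2.5λ, an odd multiple of λ/2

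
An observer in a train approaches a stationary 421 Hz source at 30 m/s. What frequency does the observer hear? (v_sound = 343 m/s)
f_obs = f·(v + v_o)/v = 457.8 Hz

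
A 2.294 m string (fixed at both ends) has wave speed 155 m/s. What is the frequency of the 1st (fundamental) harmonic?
fₙ = nv/(2L) = 33.78 Hz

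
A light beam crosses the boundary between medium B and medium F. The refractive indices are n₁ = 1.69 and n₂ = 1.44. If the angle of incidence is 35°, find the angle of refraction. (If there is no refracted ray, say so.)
sin θ₂ = (n₁/n₂)·sin θ₁ = 0.6732 → θ₂ = 42.31°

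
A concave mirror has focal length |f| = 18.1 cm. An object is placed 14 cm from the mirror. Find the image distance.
f = +18.1 cm (concave); 1/di = 1/f − 1/do → di = -61.8 cm (virtual image, behind mirror)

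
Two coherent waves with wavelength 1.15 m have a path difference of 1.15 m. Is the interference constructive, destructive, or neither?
constructive — path difference = 1λ, a whole number of wavelengths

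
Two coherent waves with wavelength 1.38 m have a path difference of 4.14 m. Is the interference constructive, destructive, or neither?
constructive — path difference = 3λ, a whole number of wavelengths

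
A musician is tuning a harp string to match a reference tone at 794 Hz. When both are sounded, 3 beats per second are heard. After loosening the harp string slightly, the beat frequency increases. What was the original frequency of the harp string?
791 Hz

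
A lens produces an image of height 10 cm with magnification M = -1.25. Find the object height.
ho = |hi|/|M| = 8 cm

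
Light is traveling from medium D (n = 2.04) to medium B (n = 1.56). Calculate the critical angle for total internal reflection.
θc = arcsin(n₂/n₁) = 49.88°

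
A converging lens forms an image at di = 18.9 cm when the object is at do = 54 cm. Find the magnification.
M = −di/do = -0.35 (inverted image)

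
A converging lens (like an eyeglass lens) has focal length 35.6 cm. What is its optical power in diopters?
P = 1/f = 2.809 D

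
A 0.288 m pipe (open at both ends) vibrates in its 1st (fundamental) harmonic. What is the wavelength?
λₙ = 2L/n = 0.576 m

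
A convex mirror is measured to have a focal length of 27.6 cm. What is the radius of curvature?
R = 2|f| = 55.2 cm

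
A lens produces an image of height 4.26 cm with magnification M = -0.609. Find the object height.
ho = |hi|/|M| = 6.995 cm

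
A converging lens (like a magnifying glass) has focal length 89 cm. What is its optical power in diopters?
P = 1/f = 1.124 D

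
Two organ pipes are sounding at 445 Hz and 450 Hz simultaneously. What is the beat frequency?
5 Hz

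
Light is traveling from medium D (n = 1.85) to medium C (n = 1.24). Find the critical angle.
θc = arcsin(n₂/n₁) = 42.09°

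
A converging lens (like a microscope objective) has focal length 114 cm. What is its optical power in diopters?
P = 1/f = 0.8772 D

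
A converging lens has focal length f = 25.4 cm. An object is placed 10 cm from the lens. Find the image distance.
1/di = 1/f − 1/do → di = -16.49 cm (virtual image)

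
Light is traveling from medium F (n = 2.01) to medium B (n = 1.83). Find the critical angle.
θc = arcsin(n₂/n₁) = 65.57°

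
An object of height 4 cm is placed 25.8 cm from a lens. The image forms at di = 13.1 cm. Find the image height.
hi = (-di/do) × ho = -2.031 cm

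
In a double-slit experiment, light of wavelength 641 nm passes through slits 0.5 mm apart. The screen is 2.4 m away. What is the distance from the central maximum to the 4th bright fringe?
y = mλL/d = 12.31 mm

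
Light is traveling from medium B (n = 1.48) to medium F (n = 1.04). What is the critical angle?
θc = arcsin(n₂/n₁) = 44.64°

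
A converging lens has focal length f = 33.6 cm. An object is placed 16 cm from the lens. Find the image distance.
1/di = 1/f − 1/do → di = -30.55 cm (virtual image)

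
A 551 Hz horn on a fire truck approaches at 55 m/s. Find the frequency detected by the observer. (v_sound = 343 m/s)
f_obs = f·v/(v − v_s) = 656.2 Hz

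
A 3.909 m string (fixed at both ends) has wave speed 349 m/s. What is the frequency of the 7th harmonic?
fₙ = nv/(2L) = 312.5 Hz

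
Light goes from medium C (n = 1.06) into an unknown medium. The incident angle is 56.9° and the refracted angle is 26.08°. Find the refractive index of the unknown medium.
n₂ = n₁·sin θ₁ / sin θ₂ = 2.02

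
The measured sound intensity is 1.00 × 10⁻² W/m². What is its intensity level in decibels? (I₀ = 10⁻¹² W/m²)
β = 10·log₁₀(I/I₀) = 100 dB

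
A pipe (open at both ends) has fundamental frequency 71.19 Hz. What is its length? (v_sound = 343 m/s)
L = v/(2f₁) = 2.409 m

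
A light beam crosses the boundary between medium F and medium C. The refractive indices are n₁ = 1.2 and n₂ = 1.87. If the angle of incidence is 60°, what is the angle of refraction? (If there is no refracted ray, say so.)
sin θ₂ = (n₁/n₂)·sin θ₁ = 0.5557 → θ₂ = 33.76°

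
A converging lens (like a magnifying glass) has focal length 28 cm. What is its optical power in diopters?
P = 1/f = 3.571 D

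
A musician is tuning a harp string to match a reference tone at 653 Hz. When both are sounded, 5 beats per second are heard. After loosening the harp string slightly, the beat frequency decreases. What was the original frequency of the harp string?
658 Hz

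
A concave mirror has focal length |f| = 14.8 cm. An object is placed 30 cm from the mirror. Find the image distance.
f = +14.8 cm (concave); 1/di = 1/f − 1/do → di = 29.21 cm (real image, in front of mirror)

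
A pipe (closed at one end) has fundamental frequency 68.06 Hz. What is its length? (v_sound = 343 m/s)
L = v/(4f₁) = 1.26 m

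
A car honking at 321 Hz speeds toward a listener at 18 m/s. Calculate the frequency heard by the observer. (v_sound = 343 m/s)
f_obs = f·v/(v − v_s) = 338.8 Hz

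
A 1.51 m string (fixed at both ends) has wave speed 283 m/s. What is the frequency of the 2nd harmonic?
fₙ = nv/(2L) = 187.4 Hz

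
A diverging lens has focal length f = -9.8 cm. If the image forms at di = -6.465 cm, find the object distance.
1/do = 1/f − 1/di → do = 19 cm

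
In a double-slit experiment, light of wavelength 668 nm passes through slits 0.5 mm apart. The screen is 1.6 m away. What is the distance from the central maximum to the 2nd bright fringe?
y = mλL/d = 4.275 mm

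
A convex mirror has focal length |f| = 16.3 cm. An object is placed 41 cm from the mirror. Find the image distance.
f = −16.3 cm (convex); 1/di = 1/f − 1/do → di = -11.66 cm (virtual image, behind mirror)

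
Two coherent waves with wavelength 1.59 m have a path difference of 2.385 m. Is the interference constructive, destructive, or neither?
destructive — path difference = 1.5λ, an odd multiple of λ/2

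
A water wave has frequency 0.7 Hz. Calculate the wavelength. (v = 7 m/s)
λ = v/f = 10 m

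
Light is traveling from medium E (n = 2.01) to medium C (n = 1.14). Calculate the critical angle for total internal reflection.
θc = arcsin(n₂/n₁) = 34.55°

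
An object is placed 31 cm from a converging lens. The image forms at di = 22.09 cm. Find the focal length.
1/f = 1/do + 1/di → f = 12.9 cm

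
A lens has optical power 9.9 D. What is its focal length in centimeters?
f = 1/P = 10.1 cm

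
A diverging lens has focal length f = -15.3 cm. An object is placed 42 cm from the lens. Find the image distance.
1/di = 1/f − 1/do → di = -11.21 cm (virtual image)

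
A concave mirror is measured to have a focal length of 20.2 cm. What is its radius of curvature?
R = 2|f| = 40.4 cm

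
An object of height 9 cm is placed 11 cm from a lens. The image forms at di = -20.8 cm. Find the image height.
hi = (-di/do) × ho = 17.02 cm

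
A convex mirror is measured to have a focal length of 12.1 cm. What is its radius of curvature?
R = 2|f| = 24.2 cm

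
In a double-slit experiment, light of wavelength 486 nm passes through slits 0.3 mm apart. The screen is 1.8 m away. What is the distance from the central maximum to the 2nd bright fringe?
y = mλL/d = 5.832 mm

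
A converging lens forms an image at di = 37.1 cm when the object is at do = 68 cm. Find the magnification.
M = −di/do = -0.5456 (inverted image)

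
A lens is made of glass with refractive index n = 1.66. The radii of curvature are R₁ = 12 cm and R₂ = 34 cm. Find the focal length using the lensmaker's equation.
1/f = (n − 1)(1/R₁ − 1/R₂) → f = 28.1 cm (converging lens)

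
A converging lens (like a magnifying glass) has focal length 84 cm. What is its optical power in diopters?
P = 1/f = 1.19 D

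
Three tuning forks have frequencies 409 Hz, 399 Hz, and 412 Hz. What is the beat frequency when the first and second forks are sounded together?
10 Hz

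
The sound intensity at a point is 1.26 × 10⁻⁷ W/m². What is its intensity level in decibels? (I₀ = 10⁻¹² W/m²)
β = 10·log₁₀(I/I₀) = 51 dB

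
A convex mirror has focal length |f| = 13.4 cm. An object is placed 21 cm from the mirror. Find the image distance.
f = −13.4 cm (convex); 1/di = 1/f − 1/do → di = -8.18 cm (virtual image, behind mirror)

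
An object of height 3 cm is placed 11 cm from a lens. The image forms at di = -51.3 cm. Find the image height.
hi = (-di/do) × ho = 13.99 cm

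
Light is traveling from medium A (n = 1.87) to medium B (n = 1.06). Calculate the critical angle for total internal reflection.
θc = arcsin(n₂/n₁) = 34.53°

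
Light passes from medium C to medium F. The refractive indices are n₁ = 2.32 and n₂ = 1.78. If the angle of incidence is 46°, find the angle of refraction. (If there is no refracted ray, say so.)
sin θ₂ = (n₁/n₂)·sin θ₁ = 0.9376 → θ₂ = 69.65°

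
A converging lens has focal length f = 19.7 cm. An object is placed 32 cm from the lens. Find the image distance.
1/di = 1/f − 1/do → di = 51.25 cm (real image)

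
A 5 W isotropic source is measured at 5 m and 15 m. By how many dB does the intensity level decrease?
Δβ = 20·log₁₀(r₂/r₁) = 9.542 dB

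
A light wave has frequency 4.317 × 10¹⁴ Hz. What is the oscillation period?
T = 1/f = 2.316 × 10⁻¹⁵ s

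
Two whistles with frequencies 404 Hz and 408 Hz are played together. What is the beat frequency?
4 Hz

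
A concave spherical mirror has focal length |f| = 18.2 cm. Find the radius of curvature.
R = 2|f| = 36.4 cm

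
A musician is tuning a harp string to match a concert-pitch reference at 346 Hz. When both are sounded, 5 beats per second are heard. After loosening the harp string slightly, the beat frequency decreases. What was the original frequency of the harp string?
351 Hz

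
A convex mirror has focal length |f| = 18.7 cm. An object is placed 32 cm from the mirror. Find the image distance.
f = −18.7 cm (convex); 1/di = 1/f − 1/do → di = -11.8 cm (virtual image, behind mirror)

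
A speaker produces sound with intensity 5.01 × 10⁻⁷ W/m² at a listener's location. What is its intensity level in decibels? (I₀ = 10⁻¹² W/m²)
β = 10·log₁₀(I/I₀) = 57 dB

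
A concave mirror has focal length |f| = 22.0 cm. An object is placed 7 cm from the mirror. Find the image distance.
f = +22.0 cm (concave); 1/di = 1/f − 1/do → di = -10.27 cm (virtual image, behind mirror)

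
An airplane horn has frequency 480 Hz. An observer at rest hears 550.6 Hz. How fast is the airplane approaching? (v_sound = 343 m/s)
v_s = v·(1 − f/f_obs) = 43.98 m/s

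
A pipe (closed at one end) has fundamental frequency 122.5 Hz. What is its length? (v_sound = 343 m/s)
L = v/(4f₁) = 0.7 m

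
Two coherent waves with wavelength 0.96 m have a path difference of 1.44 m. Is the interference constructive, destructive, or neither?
destructive — path difference = 1.5λ, an odd multiple of λ/2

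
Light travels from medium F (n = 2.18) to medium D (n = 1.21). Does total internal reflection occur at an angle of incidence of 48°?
θc = arcsin(n₂/n₁) = 33.71°; 48° > θc, so yes — total internal reflection.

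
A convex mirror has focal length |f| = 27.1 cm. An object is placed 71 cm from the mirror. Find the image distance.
f = −27.1 cm (convex); 1/di = 1/f − 1/do → di = -19.61 cm (virtual image, behind mirror)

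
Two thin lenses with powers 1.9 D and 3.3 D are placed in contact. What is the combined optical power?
P_total = P₁ + P₂ = 5.2 D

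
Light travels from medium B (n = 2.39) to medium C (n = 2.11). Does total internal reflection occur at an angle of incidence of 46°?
θc = arcsin(n₂/n₁) = 61.99°; 46° < θc, so no — the ray refracts.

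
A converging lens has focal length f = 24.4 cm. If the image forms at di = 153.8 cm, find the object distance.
1/do = 1/f − 1/di → do = 29 cm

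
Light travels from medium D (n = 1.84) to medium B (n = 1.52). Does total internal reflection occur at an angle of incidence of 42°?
θc = arcsin(n₂/n₁) = 55.7°; 42° < θc, so no — the ray refracts.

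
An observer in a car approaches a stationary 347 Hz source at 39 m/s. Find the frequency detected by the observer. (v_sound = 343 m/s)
f_obs = f·(v + v_o)/v = 386.5 Hz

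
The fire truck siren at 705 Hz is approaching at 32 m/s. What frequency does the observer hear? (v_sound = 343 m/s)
f_obs = f·v/(v − v_s) = 777.5 Hz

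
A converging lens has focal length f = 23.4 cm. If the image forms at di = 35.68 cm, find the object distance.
1/do = 1/f − 1/di → do = 67.99 cm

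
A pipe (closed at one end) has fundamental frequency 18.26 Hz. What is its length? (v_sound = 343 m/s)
L = v/(4f₁) = 4.696 m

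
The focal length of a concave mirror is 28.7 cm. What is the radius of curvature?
R = 2|f| = 57.4 cm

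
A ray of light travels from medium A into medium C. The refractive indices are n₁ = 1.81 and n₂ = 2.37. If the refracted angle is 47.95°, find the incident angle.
sin θ₁ = (n₂/n₁)·sin θ₂ → θ₁ = 76.48°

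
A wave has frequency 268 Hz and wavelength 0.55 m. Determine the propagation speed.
v = fλ = 147.4 m/s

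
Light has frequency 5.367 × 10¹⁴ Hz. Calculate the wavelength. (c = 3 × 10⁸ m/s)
λ = c/f = 559 nm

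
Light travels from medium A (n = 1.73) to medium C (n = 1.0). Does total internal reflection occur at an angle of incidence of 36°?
θc = arcsin(n₂/n₁) = 35.31°; 36° > θc, so yes — total internal reflection.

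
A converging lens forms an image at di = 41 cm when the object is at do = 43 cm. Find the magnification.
M = −di/do = -0.9535 (inverted image)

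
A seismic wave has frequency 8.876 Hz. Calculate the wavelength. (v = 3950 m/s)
λ = v/f = 445 m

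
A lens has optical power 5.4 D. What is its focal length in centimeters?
f = 1/P = 18.52 cm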